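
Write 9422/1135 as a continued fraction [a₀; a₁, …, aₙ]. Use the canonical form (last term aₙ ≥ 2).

[8; 3, 3, 7, 3, 1, 3]

9422 = 8*1135 + 342
1135 = 3*342 + 109
342 = 3*109 + 15
109 = 7*15 + 4
15 = 3*4 + 3
4 = 1*3 + 1
3 = 3*1 + 0  (stop)
So 9422/1135 = [8; 3, 3, 7, 3, 1, 3].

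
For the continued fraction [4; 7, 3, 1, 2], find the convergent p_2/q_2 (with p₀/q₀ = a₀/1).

Using pₖ = aₖpₖ₋₁ + pₖ₋₂, qₖ = aₖqₖ₋₁ + qₖ₋₂ (with p₋₁=1, p₋₂=0, q₋₁=0, q₋₂=1):
  k=0: a=4, p=4, q=1
  k=1: a=7, p=29, q=7
  k=2: a=3, p=91, q=22

91/22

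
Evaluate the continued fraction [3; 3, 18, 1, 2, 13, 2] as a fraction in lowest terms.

15749/4733

Using pₖ = aₖpₖ₋₁ + pₖ₋₂ and qₖ = aₖqₖ₋₁ + qₖ₋₂:
  k=0: a=3, p=3, q=1
  k=1: a=3, p=10, q=3
  k=2: a=18, p=183, q=55
  k=3: a=1, p=193, q=58
  k=4: a=2, p=569, q=171
  k=5: a=13, p=7590, q=2281
  k=6: a=2, p=15749, q=4733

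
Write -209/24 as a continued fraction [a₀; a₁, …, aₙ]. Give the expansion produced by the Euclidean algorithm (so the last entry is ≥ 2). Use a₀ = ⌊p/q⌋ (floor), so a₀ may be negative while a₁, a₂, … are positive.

-209 = -9·24 + 7
24 = 3·7 + 3
7 = 2·3 + 1
3 = 3·1 + 0  (stop)
So -209/24 = [-9; 3, 2, 3].

[-9; 3, 2, 3]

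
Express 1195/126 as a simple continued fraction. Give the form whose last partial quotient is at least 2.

[9; 2, 15, 4]

1195 = 9*126 + 61
126 = 2*61 + 4
61 = 15*4 + 1
4 = 4*1 + 0  (stop)
So 1195/126 = [9; 2, 15, 4].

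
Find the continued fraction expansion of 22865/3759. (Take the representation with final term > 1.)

22865 = 6*3759 + 311
3759 = 12*311 + 27
311 = 11*27 + 14
27 = 1*14 + 13
14 = 1*13 + 1
13 = 13*1 + 0  (stop)
So 22865/3759 = [6; 12, 11, 1, 1, 13].

[6; 12, 11, 1, 1, 13]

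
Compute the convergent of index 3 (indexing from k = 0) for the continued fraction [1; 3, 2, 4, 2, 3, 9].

40/31

Using pₖ = aₖpₖ₋₁ + pₖ₋₂, qₖ = aₖqₖ₋₁ + qₖ₋₂ (with p₋₁=1, p₋₂=0, q₋₁=0, q₋₂=1):
  k=0: a=1, p=1, q=1
  k=1: a=3, p=4, q=3
  k=2: a=2, p=9, q=7
  k=3: a=4, p=40, q=31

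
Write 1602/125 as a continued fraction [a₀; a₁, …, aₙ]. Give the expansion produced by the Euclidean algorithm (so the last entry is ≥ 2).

1602 = 12·125 + 102
125 = 1·102 + 23
102 = 4·23 + 10
23 = 2·10 + 3
10 = 3·3 + 1
3 = 3·1 + 0  (stop)
So 1602/125 = [12; 1, 4, 2, 3, 3].

[12; 1, 4, 2, 3, 3]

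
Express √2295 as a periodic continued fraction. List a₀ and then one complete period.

[47; 1, 9, 1, 1, 1, 9, 1, 94]

a₀ = ⌊√2295⌋ = 47.
With m₀=0, d₀=1 and mₖ₊₁ = dₖaₖ − mₖ, dₖ₊₁ = (n − mₖ₊₁²)/dₖ, aₖ₊₁ = ⌊(a₀+mₖ₊₁)/dₖ₊₁⌋:
  k=1: m=47, d=86, a=1
  k=2: m=39, d=9, a=9
  k=3: m=42, d=59, a=1
  k=4: m=17, d=34, a=1
  k=5: m=17, d=59, a=1
  k=6: m=42, d=9, a=9
  k=7: m=39, d=86, a=1
  k=8: m=47, d=1, a=94
d=1 and a=2a₀=94 at k=8, so the next step gives (m, d) = (47, 86) again — its k=1 value — and the period has length 8.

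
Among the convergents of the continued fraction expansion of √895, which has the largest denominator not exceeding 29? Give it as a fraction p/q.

√895 = [29; 1, 10, 1, 58, …] (period length 4).
Convergents:
  p_0/q_0 = 29/1
  p_1/q_1 = 30/1
  p_2/q_2 = 329/11
  p_3/q_3 = 359/12
  p_4/q_4 = 21151/707
q_3 = 12 ≤ 29 < 707 = q_4, so the answer is 359/12.

359/12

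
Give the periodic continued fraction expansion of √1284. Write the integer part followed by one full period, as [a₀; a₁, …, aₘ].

a₀ = ⌊√1284⌋ = 35.
With m₀=0, d₀=1 and mₖ₊₁ = dₖaₖ − mₖ, dₖ₊₁ = (n − mₖ₊₁²)/dₖ, aₖ₊₁ = ⌊(a₀+mₖ₊₁)/dₖ₊₁⌋:
  k=1: m=35, d=59, a=1
  k=2: m=24, d=12, a=4
  k=3: m=24, d=59, a=1
  k=4: m=35, d=1, a=70
d=1 and a=2a₀=70 at k=4, so the next step gives (m, d) = (35, 59) again — its k=1 value — and the period has length 4.

[35; 1, 4, 1, 70]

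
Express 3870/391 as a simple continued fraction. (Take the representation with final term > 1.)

[9; 1, 8, 1, 3, 2, 4]

3870 = 9·391 + 351
391 = 1·351 + 40
351 = 8·40 + 31
40 = 1·31 + 9
31 = 3·9 + 4
9 = 2·4 + 1
4 = 4·1 + 0  (stop)
So 3870/391 = [9; 1, 8, 1, 3, 2, 4].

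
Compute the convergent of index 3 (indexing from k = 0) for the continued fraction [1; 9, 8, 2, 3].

172/155

Using pₖ = aₖpₖ₋₁ + pₖ₋₂, qₖ = aₖqₖ₋₁ + qₖ₋₂ (with p₋₁=1, p₋₂=0, q₋₁=0, q₋₂=1):
  k=0: a=1, p=1, q=1
  k=1: a=9, p=10, q=9
  k=2: a=8, p=81, q=73
  k=3: a=2, p=172, q=155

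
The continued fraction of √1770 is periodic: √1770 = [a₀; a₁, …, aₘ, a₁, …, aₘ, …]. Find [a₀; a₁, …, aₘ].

a₀ = ⌊√1770⌋ = 42.
With m₀=0, d₀=1 and mₖ₊₁ = dₖaₖ − mₖ, dₖ₊₁ = (n − mₖ₊₁²)/dₖ, aₖ₊₁ = ⌊(a₀+mₖ₊₁)/dₖ₊₁⌋:
  k=1: m=42, d=6, a=14
  k=2: m=42, d=1, a=84
d=1 and a=2a₀=84 at k=2, so the next step gives (m, d) = (42, 6) again — its k=1 value — and the period has length 2.

[42; 14, 84]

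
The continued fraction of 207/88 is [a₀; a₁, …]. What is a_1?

2

207 = 2·88 + 31   →  a_0 = 2
88 = 2·31 + 26   →  a_1 = 2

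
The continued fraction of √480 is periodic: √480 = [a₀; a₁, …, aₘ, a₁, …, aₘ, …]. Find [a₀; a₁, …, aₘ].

a₀ = ⌊√480⌋ = 21.
With m₀=0, d₀=1 and mₖ₊₁ = dₖaₖ − mₖ, dₖ₊₁ = (n − mₖ₊₁²)/dₖ, aₖ₊₁ = ⌊(a₀+mₖ₊₁)/dₖ₊₁⌋:
  k=1: m=21, d=39, a=1
  k=2: m=18, d=4, a=9
  k=3: m=18, d=39, a=1
  k=4: m=21, d=1, a=42
d=1 and a=2a₀=42 at k=4, so the next step gives (m, d) = (21, 39) again — its k=1 value — and the period has length 4.

[21; 1, 9, 1, 42]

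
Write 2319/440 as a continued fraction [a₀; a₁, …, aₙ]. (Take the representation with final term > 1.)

2319 = 5*440 + 119
440 = 3*119 + 83
119 = 1*83 + 36
83 = 2*36 + 11
36 = 3*11 + 3
11 = 3*3 + 2
3 = 1*2 + 1
2 = 2*1 + 0  (stop)
So 2319/440 = [5; 3, 1, 2, 3, 3, 1, 2].

[5; 3, 1, 2, 3, 3, 1, 2]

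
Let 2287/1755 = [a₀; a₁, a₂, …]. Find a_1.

2287 = 1·1755 + 532   →  a_0 = 1
1755 = 3·532 + 159   →  a_1 = 3

3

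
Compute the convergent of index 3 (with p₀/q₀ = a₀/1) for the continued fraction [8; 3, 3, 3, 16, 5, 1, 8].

274/33

Using pₖ = aₖpₖ₋₁ + pₖ₋₂, qₖ = aₖqₖ₋₁ + qₖ₋₂ (with p₋₁=1, p₋₂=0, q₋₁=0, q₋₂=1):
  k=0: a=8, p=8, q=1
  k=1: a=3, p=25, q=3
  k=2: a=3, p=83, q=10
  k=3: a=3, p=274, q=33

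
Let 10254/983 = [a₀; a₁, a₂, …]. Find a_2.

10254 = 10·983 + 424   →  a_0 = 10
983 = 2·424 + 135   →  a_1 = 2
424 = 3·135 + 19   →  a_2 = 3

3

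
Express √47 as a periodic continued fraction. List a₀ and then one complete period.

a₀ = ⌊√47⌋ = 6.
With m₀=0, d₀=1 and mₖ₊₁ = dₖaₖ − mₖ, dₖ₊₁ = (n − mₖ₊₁²)/dₖ, aₖ₊₁ = ⌊(a₀+mₖ₊₁)/dₖ₊₁⌋:
  k=1: m=6, d=11, a=1
  k=2: m=5, d=2, a=5
  k=3: m=5, d=11, a=1
  k=4: m=6, d=1, a=12
d=1 and a=2a₀=12 at k=4, so the next step gives (m, d) = (6, 11) again — its k=1 value — and the period has length 4.

[6; 1, 5, 1, 12]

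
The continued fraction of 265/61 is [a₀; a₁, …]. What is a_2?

1

265 = 4·61 + 21   →  a_0 = 4
61 = 2·21 + 19   →  a_1 = 2
21 = 1·19 + 2   →  a_2 = 1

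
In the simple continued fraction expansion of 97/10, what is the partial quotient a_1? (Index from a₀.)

97 = 9·10 + 7   →  a_0 = 9
10 = 1·7 + 3   →  a_1 = 1

1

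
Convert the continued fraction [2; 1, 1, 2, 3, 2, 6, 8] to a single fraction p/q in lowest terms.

Using pₖ = aₖpₖ₋₁ + pₖ₋₂ and qₖ = aₖqₖ₋₁ + qₖ₋₂:
  k=0: a=2, p=2, q=1
  k=1: a=1, p=3, q=1
  k=2: a=1, p=5, q=2
  k=3: a=2, p=13, q=5
  k=4: a=3, p=44, q=17
  k=5: a=2, p=101, q=39
  k=6: a=6, p=650, q=251
  k=7: a=8, p=5301, q=2047

5301/2047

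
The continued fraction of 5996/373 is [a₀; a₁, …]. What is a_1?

13

5996 = 16·373 + 28   →  a_0 = 16
373 = 13·28 + 9   →  a_1 = 13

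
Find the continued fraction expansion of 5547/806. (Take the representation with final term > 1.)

5547 = 6×806 + 711
806 = 1×711 + 95
711 = 7×95 + 46
95 = 2×46 + 3
46 = 15×3 + 1
3 = 3×1 + 0  (stop)
So 5547/806 = [6; 1, 7, 2, 15, 3].

[6; 1, 7, 2, 15, 3]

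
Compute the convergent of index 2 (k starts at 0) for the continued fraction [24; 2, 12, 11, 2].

Using pₖ = aₖpₖ₋₁ + pₖ₋₂, qₖ = aₖqₖ₋₁ + qₖ₋₂ (with p₋₁=1, p₋₂=0, q₋₁=0, q₋₂=1):
  k=0: a=24, p=24, q=1
  k=1: a=2, p=49, q=2
  k=2: a=12, p=612, q=25

612/25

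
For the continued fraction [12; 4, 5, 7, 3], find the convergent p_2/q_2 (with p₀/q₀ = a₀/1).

Using pₖ = aₖpₖ₋₁ + pₖ₋₂, qₖ = aₖqₖ₋₁ + qₖ₋₂ (with p₋₁=1, p₋₂=0, q₋₁=0, q₋₂=1):
  k=0: a=12, p=12, q=1
  k=1: a=4, p=49, q=4
  k=2: a=5, p=257, q=21

257/21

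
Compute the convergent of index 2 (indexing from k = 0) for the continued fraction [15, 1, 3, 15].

63/4

Using pₖ = aₖpₖ₋₁ + pₖ₋₂, qₖ = aₖqₖ₋₁ + qₖ₋₂ (with p₋₁=1, p₋₂=0, q₋₁=0, q₋₂=1):
  k=0: a=15, p=15, q=1
  k=1: a=1, p=16, q=1
  k=2: a=3, p=63, q=4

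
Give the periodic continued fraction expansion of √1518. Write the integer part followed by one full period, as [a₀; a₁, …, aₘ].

a₀ = ⌊√1518⌋ = 38.
With m₀=0, d₀=1 and mₖ₊₁ = dₖaₖ − mₖ, dₖ₊₁ = (n − mₖ₊₁²)/dₖ, aₖ₊₁ = ⌊(a₀+mₖ₊₁)/dₖ₊₁⌋:
  k=1: m=38, d=74, a=1
  k=2: m=36, d=3, a=24
  k=3: m=36, d=74, a=1
  k=4: m=38, d=1, a=76
d=1 and a=2a₀=76 at k=4, so the next step gives (m, d) = (38, 74) again — its k=1 value — and the period has length 4.

[38; 1, 24, 1, 76]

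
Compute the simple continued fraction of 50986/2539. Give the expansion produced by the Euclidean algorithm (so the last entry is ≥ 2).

[20; 12, 3, 13, 2, 2]

50986 = 20·2539 + 206
2539 = 12·206 + 67
206 = 3·67 + 5
67 = 13·5 + 2
5 = 2·2 + 1
2 = 2·1 + 0  (stop)
So 50986/2539 = [20; 12, 3, 13, 2, 2].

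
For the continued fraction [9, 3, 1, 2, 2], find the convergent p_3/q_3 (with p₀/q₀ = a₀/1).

Using pₖ = aₖpₖ₋₁ + pₖ₋₂, qₖ = aₖqₖ₋₁ + qₖ₋₂ (with p₋₁=1, p₋₂=0, q₋₁=0, q₋₂=1):
  k=0: a=9, p=9, q=1
  k=1: a=3, p=28, q=3
  k=2: a=1, p=37, q=4
  k=3: a=2, p=102, q=11

102/11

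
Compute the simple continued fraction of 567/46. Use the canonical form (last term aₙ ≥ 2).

[12; 3, 15]

567 = 12*46 + 15
46 = 3*15 + 1
15 = 15*1 + 0  (stop)
So 567/46 = [12; 3, 15].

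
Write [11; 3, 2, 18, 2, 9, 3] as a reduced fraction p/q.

Using pₖ = aₖpₖ₋₁ + pₖ₋₂ and qₖ = aₖqₖ₋₁ + qₖ₋₂:
  k=0: a=11, p=11, q=1
  k=1: a=3, p=34, q=3
  k=2: a=2, p=79, q=7
  k=3: a=18, p=1456, q=129
  k=4: a=2, p=2991, q=265
  k=5: a=9, p=28375, q=2514
  k=6: a=3, p=88116, q=7807

88116/7807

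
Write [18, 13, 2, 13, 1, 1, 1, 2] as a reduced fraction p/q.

Using pₖ = aₖpₖ₋₁ + pₖ₋₂ and qₖ = aₖqₖ₋₁ + qₖ₋₂:
  k=0: a=18, p=18, q=1
  k=1: a=13, p=235, q=13
  k=2: a=2, p=488, q=27
  k=3: a=13, p=6579, q=364
  k=4: a=1, p=7067, q=391
  k=5: a=1, p=13646, q=755
  k=6: a=1, p=20713, q=1146
  k=7: a=2, p=55072, q=3047

55072/3047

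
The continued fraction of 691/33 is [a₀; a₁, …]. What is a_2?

691 = 20·33 + 31   →  a_0 = 20
33 = 1·31 + 2   →  a_1 = 1
31 = 15·2 + 1   →  a_2 = 15

15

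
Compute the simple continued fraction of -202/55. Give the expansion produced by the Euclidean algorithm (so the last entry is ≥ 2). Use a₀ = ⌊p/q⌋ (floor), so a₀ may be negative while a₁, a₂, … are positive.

[-4; 3, 18]

-202 = -4×55 + 18
55 = 3×18 + 1
18 = 18×1 + 0  (stop)
So -202/55 = [-4; 3, 18].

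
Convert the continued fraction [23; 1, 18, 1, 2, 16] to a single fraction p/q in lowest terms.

Using pₖ = aₖpₖ₋₁ + pₖ₋₂ and qₖ = aₖqₖ₋₁ + qₖ₋₂:
  k=0: a=23, p=23, q=1
  k=1: a=1, p=24, q=1
  k=2: a=18, p=455, q=19
  k=3: a=1, p=479, q=20
  k=4: a=2, p=1413, q=59
  k=5: a=16, p=23087, q=964

23087/964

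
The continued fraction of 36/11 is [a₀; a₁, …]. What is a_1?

3

36 = 3·11 + 3   →  a_0 = 3
11 = 3·3 + 2   →  a_1 = 3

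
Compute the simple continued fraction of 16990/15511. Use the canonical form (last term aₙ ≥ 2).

[1; 10, 2, 19, 2, 18]

16990 = 1×15511 + 1479
15511 = 10×1479 + 721
1479 = 2×721 + 37
721 = 19×37 + 18
37 = 2×18 + 1
18 = 18×1 + 0  (stop)
So 16990/15511 = [1; 10, 2, 19, 2, 18].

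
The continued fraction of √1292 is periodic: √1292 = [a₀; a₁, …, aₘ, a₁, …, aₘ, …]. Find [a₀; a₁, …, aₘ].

[35; 1, 16, 1, 70]

a₀ = ⌊√1292⌋ = 35.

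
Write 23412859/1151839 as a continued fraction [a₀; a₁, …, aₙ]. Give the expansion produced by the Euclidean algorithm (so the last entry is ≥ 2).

[20; 3, 15, 1, 14, 5, 17, 18]

23412859 = 20·1151839 + 376079
1151839 = 3·376079 + 23602
376079 = 15·23602 + 22049
23602 = 1·22049 + 1553
22049 = 14·1553 + 307
1553 = 5·307 + 18
307 = 17·18 + 1
18 = 18·1 + 0  (stop)
So 23412859/1151839 = [20; 3, 15, 1, 14, 5, 17, 18].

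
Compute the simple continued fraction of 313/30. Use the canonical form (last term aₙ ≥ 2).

[10; 2, 3, 4]

313 = 10×30 + 13
30 = 2×13 + 4
13 = 3×4 + 1
4 = 4×1 + 0  (stop)
So 313/30 = [10; 2, 3, 4].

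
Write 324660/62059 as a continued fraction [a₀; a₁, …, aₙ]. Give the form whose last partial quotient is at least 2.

324660 = 5×62059 + 14365
62059 = 4×14365 + 4599
14365 = 3×4599 + 568
4599 = 8×568 + 55
568 = 10×55 + 18
55 = 3×18 + 1
18 = 18×1 + 0  (stop)
So 324660/62059 = [5; 4, 3, 8, 10, 3, 18].

[5; 4, 3, 8, 10, 3, 18]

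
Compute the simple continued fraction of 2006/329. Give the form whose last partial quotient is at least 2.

[6; 10, 3, 1, 1, 4]

2006 = 6*329 + 32
329 = 10*32 + 9
32 = 3*9 + 5
9 = 1*5 + 4
5 = 1*4 + 1
4 = 4*1 + 0  (stop)
So 2006/329 = [6; 10, 3, 1, 1, 4].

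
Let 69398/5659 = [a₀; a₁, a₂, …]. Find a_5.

69398 = 12·5659 + 1490   →  a_0 = 12
5659 = 3·1490 + 1189   →  a_1 = 3
1490 = 1·1189 + 301   →  a_2 = 1
1189 = 3·301 + 286   →  a_3 = 3
301 = 1·286 + 15   →  a_4 = 1
286 = 19·15 + 1   →  a_5 = 19

19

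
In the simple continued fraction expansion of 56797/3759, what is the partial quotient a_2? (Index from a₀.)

8

56797 = 15·3759 + 412   →  a_0 = 15
3759 = 9·412 + 51   →  a_1 = 9
412 = 8·51 + 4   →  a_2 = 8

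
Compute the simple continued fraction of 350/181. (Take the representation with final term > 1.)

[1; 1, 14, 12]

350 = 1*181 + 169
181 = 1*169 + 12
169 = 14*12 + 1
12 = 12*1 + 0  (stop)
So 350/181 = [1; 1, 14, 12].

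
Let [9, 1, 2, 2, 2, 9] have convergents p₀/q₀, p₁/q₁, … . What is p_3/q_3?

Using pₖ = aₖpₖ₋₁ + pₖ₋₂, qₖ = aₖqₖ₋₁ + qₖ₋₂ (with p₋₁=1, p₋₂=0, q₋₁=0, q₋₂=1):
  k=0: a=9, p=9, q=1
  k=1: a=1, p=10, q=1
  k=2: a=2, p=29, q=3
  k=3: a=2, p=68, q=7

68/7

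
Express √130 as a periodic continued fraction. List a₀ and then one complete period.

a₀ = ⌊√130⌋ = 11.
With m₀=0, d₀=1 and mₖ₊₁ = dₖaₖ − mₖ, dₖ₊₁ = (n − mₖ₊₁²)/dₖ, aₖ₊₁ = ⌊(a₀+mₖ₊₁)/dₖ₊₁⌋:
  k=1: m=11, d=9, a=2
  k=2: m=7, d=9, a=2
  k=3: m=11, d=1, a=22
d=1 and a=2a₀=22 at k=3, so the next step gives (m, d) = (11, 9) again — its k=1 value — and the period has length 3.

[11; 2, 2, 22]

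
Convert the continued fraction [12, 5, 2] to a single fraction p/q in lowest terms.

134/11

Using pₖ = aₖpₖ₋₁ + pₖ₋₂ and qₖ = aₖqₖ₋₁ + qₖ₋₂:
  k=0: a=12, p=12, q=1
  k=1: a=5, p=61, q=5
  k=2: a=2, p=134, q=11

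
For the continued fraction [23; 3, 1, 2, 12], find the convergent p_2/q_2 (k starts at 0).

Using pₖ = aₖpₖ₋₁ + pₖ₋₂, qₖ = aₖqₖ₋₁ + qₖ₋₂ (with p₋₁=1, p₋₂=0, q₋₁=0, q₋₂=1):
  k=0: a=23, p=23, q=1
  k=1: a=3, p=70, q=3
  k=2: a=1, p=93, q=4

93/4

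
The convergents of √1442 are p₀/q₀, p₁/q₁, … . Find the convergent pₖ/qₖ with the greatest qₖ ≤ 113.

1443/38

√1442 = [37; 1, 36, 1, 74, …] (period length 4).
Convergents:
  p_0/q_0 = 37/1
  p_1/q_1 = 38/1
  p_2/q_2 = 1405/37
  p_3/q_3 = 1443/38
  p_4/q_4 = 108187/2849
q_3 = 38 ≤ 113 < 2849 = q_4, so the answer is 1443/38.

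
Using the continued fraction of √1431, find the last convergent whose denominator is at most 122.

√1431 = [37; 1, 4, 1, 4, 1, 74, …] (period length 6).
Convergents:
  p_0/q_0 = 37/1
  p_1/q_1 = 38/1
  p_2/q_2 = 189/5
  p_3/q_3 = 227/6
  p_4/q_4 = 1097/29
  p_5/q_5 = 1324/35
  p_6/q_6 = 99073/2619
q_5 = 35 ≤ 122 < 2619 = q_6, so the answer is 1324/35.

1324/35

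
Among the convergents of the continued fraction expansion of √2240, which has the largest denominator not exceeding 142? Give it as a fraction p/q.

√2240 = [47; 3, 23, 3, 94, …] (period length 4).
Convergents:
  p_0/q_0 = 47/1
  p_1/q_1 = 142/3
  p_2/q_2 = 3313/70
  p_3/q_3 = 10081/213
q_2 = 70 ≤ 142 < 213 = q_3, so the answer is 3313/70.

3313/70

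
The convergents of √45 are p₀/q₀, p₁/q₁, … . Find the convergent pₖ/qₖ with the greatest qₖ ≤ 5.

20/3

√45 = [6; 1, 2, 2, 2, 1, 12, …] (period length 6).
Convergents:
  p_0/q_0 = 6/1
  p_1/q_1 = 7/1
  p_2/q_2 = 20/3
  p_3/q_3 = 47/7
q_2 = 3 ≤ 5 < 7 = q_3, so the answer is 20/3.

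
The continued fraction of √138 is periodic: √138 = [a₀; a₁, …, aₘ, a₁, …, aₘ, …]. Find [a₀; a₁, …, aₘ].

[11; 1, 2, 1, 22]

a₀ = ⌊√138⌋ = 11.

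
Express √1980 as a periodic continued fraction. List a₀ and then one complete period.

a₀ = ⌊√1980⌋ = 44.
With m₀=0, d₀=1 and mₖ₊₁ = dₖaₖ − mₖ, dₖ₊₁ = (n − mₖ₊₁²)/dₖ, aₖ₊₁ = ⌊(a₀+mₖ₊₁)/dₖ₊₁⌋:
  k=1: m=44, d=44, a=2
  k=2: m=44, d=1, a=88
d=1 and a=2a₀=88 at k=2, so the next step gives (m, d) = (44, 44) again — its k=1 value — and the period has length 2.

[44; 2, 88]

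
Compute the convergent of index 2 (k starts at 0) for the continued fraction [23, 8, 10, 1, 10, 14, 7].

Using pₖ = aₖpₖ₋₁ + pₖ₋₂, qₖ = aₖqₖ₋₁ + qₖ₋₂ (with p₋₁=1, p₋₂=0, q₋₁=0, q₋₂=1):
  k=0: a=23, p=23, q=1
  k=1: a=8, p=185, q=8
  k=2: a=10, p=1873, q=81

1873/81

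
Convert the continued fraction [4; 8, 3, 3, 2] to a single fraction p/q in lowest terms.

787/191

Using pₖ = aₖpₖ₋₁ + pₖ₋₂ and qₖ = aₖqₖ₋₁ + qₖ₋₂:
  k=0: a=4, p=4, q=1
  k=1: a=8, p=33, q=8
  k=2: a=3, p=103, q=25
  k=3: a=3, p=342, q=83
  k=4: a=2, p=787, q=191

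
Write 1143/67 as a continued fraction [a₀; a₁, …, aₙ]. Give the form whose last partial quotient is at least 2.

1143 = 17*67 + 4
67 = 16*4 + 3
4 = 1*3 + 1
3 = 3*1 + 0  (stop)
So 1143/67 = [17; 16, 1, 3].

[17; 16, 1, 3]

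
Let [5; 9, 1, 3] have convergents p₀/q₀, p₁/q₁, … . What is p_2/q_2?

Using pₖ = aₖpₖ₋₁ + pₖ₋₂, qₖ = aₖqₖ₋₁ + qₖ₋₂ (with p₋₁=1, p₋₂=0, q₋₁=0, q₋₂=1):
  k=0: a=5, p=5, q=1
  k=1: a=9, p=46, q=9
  k=2: a=1, p=51, q=10

51/10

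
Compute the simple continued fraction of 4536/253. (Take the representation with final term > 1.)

4536 = 17*253 + 235
253 = 1*235 + 18
235 = 13*18 + 1
18 = 18*1 + 0  (stop)
So 4536/253 = [17; 1, 13, 18].

[17; 1, 13, 18]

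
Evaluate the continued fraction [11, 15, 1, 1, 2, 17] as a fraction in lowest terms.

Using pₖ = aₖpₖ₋₁ + pₖ₋₂ and qₖ = aₖqₖ₋₁ + qₖ₋₂:
  k=0: a=11, p=11, q=1
  k=1: a=15, p=166, q=15
  k=2: a=1, p=177, q=16
  k=3: a=1, p=343, q=31
  k=4: a=2, p=863, q=78
  k=5: a=17, p=15014, q=1357

15014/1357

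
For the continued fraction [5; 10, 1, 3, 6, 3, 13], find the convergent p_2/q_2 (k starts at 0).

56/11

Using pₖ = aₖpₖ₋₁ + pₖ₋₂, qₖ = aₖqₖ₋₁ + qₖ₋₂ (with p₋₁=1, p₋₂=0, q₋₁=0, q₋₂=1):
  k=0: a=5, p=5, q=1
  k=1: a=10, p=51, q=10
  k=2: a=1, p=56, q=11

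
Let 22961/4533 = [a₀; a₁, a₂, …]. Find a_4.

2

22961 = 5·4533 + 296   →  a_0 = 5
4533 = 15·296 + 93   →  a_1 = 15
296 = 3·93 + 17   →  a_2 = 3
93 = 5·17 + 8   →  a_3 = 5
17 = 2·8 + 1   →  a_4 = 2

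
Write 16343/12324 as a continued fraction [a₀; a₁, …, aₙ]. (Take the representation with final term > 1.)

16343 = 1·12324 + 4019
12324 = 3·4019 + 267
4019 = 15·267 + 14
267 = 19·14 + 1
14 = 14·1 + 0  (stop)
So 16343/12324 = [1; 3, 15, 19, 14].

[1; 3, 15, 19, 14]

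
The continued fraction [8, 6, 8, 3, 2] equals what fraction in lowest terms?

Fold from the inside: start with 2/1.
  3 + 1/2 = 7/2
  8 + 2/7 = 58/7
  6 + 7/58 = 355/58
  8 + 58/355 = 2898/355

2898/355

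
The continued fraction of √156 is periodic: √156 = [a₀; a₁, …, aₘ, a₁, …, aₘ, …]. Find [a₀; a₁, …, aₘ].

a₀ = ⌊√156⌋ = 12.
With m₀=0, d₀=1 and mₖ₊₁ = dₖaₖ − mₖ, dₖ₊₁ = (n − mₖ₊₁²)/dₖ, aₖ₊₁ = ⌊(a₀+mₖ₊₁)/dₖ₊₁⌋:
  k=1: m=12, d=12, a=2
  k=2: m=12, d=1, a=24
d=1 and a=2a₀=24 at k=2, so the next step gives (m, d) = (12, 12) again — its k=1 value — and the period has length 2.

[12; 2, 24]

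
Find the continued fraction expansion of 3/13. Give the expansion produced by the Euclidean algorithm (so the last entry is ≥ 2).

[0; 4, 3]

3 = 0·13 + 3
13 = 4·3 + 1
3 = 3·1 + 0  (stop)
So 3/13 = [0; 4, 3].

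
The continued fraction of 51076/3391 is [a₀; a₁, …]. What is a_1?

51076 = 15·3391 + 211   →  a_0 = 15
3391 = 16·211 + 15   →  a_1 = 16

16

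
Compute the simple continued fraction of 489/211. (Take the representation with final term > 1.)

[2; 3, 6, 1, 2, 3]

489 = 2×211 + 67
211 = 3×67 + 10
67 = 6×10 + 7
10 = 1×7 + 3
7 = 2×3 + 1
3 = 3×1 + 0  (stop)
So 489/211 = [2; 3, 6, 1, 2, 3].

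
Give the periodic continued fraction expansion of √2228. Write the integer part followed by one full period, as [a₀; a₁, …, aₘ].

a₀ = ⌊√2228⌋ = 47.
With m₀=0, d₀=1 and mₖ₊₁ = dₖaₖ − mₖ, dₖ₊₁ = (n − mₖ₊₁²)/dₖ, aₖ₊₁ = ⌊(a₀+mₖ₊₁)/dₖ₊₁⌋:
  k=1: m=47, d=19, a=4
  k=2: m=29, d=73, a=1
  k=3: m=44, d=4, a=22
  k=4: m=44, d=73, a=1
  k=5: m=29, d=19, a=4
  k=6: m=47, d=1, a=94
d=1 and a=2a₀=94 at k=6, so the next step gives (m, d) = (47, 19) again — its k=1 value — and the period has length 6.

[47; 4, 1, 22, 1, 4, 94]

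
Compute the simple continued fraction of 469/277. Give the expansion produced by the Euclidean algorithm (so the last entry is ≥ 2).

469 = 1*277 + 192
277 = 1*192 + 85
192 = 2*85 + 22
85 = 3*22 + 19
22 = 1*19 + 3
19 = 6*3 + 1
3 = 3*1 + 0  (stop)
So 469/277 = [1; 1, 2, 3, 1, 6, 3].

[1; 1, 2, 3, 1, 6, 3]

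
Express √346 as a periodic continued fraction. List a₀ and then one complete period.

[18; 1, 1, 1, 1, 36]

a₀ = ⌊√346⌋ = 18.
With m₀=0, d₀=1 and mₖ₊₁ = dₖaₖ − mₖ, dₖ₊₁ = (n − mₖ₊₁²)/dₖ, aₖ₊₁ = ⌊(a₀+mₖ₊₁)/dₖ₊₁⌋:
  k=1: m=18, d=22, a=1
  k=2: m=4, d=15, a=1
  k=3: m=11, d=15, a=1
  k=4: m=4, d=22, a=1
  k=5: m=18, d=1, a=36
d=1 and a=2a₀=36 at k=5, so the next step gives (m, d) = (18, 22) again — its k=1 value — and the period has length 5.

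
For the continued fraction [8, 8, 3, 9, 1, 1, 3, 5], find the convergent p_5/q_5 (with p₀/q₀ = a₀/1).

Using pₖ = aₖpₖ₋₁ + pₖ₋₂, qₖ = aₖqₖ₋₁ + qₖ₋₂ (with p₋₁=1, p₋₂=0, q₋₁=0, q₋₂=1):
  k=0: a=8, p=8, q=1
  k=1: a=8, p=65, q=8
  k=2: a=3, p=203, q=25
  k=3: a=9, p=1892, q=233
  k=4: a=1, p=2095, q=258
  k=5: a=1, p=3987, q=491

3987/491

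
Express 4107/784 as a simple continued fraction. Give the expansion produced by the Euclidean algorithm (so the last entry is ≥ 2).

[5; 4, 5, 5, 7]

4107 = 5×784 + 187
784 = 4×187 + 36
187 = 5×36 + 7
36 = 5×7 + 1
7 = 7×1 + 0  (stop)
So 4107/784 = [5; 4, 5, 5, 7].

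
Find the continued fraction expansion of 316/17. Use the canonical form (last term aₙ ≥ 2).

[18; 1, 1, 2, 3]

316 = 18·17 + 10
17 = 1·10 + 7
10 = 1·7 + 3
7 = 2·3 + 1
3 = 3·1 + 0  (stop)
So 316/17 = [18; 1, 1, 2, 3].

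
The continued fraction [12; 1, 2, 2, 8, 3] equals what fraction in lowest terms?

Using pₖ = aₖpₖ₋₁ + pₖ₋₂ and qₖ = aₖqₖ₋₁ + qₖ₋₂:
  k=0: a=12, p=12, q=1
  k=1: a=1, p=13, q=1
  k=2: a=2, p=38, q=3
  k=3: a=2, p=89, q=7
  k=4: a=8, p=750, q=59
  k=5: a=3, p=2339, q=184

2339/184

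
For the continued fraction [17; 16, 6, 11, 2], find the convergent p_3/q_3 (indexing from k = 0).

18478/1083

Using pₖ = aₖpₖ₋₁ + pₖ₋₂, qₖ = aₖqₖ₋₁ + qₖ₋₂ (with p₋₁=1, p₋₂=0, q₋₁=0, q₋₂=1):
  k=0: a=17, p=17, q=1
  k=1: a=16, p=273, q=16
  k=2: a=6, p=1655, q=97
  k=3: a=11, p=18478, q=1083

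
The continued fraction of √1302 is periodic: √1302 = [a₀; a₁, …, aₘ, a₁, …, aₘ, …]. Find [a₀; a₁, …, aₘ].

[36; 12, 72]

a₀ = ⌊√1302⌋ = 36.
With m₀=0, d₀=1 and mₖ₊₁ = dₖaₖ − mₖ, dₖ₊₁ = (n − mₖ₊₁²)/dₖ, aₖ₊₁ = ⌊(a₀+mₖ₊₁)/dₖ₊₁⌋:
  k=1: m=36, d=6, a=12
  k=2: m=36, d=1, a=72
d=1 and a=2a₀=72 at k=2, so the next step gives (m, d) = (36, 6) again — its k=1 value — and the period has length 2.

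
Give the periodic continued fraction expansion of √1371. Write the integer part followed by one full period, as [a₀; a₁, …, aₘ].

a₀ = ⌊√1371⌋ = 37.

[37; 37, 74]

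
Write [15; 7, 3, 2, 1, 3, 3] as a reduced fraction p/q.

Fold from the inside: start with 3/1.
  3 + 1/3 = 10/3
  1 + 3/10 = 13/10
  2 + 10/13 = 36/13
  3 + 13/36 = 121/36
  7 + 36/121 = 883/121
  15 + 121/883 = 13366/883

13366/883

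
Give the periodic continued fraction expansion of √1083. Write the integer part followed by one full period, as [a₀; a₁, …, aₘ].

a₀ = ⌊√1083⌋ = 32.
With m₀=0, d₀=1 and mₖ₊₁ = dₖaₖ − mₖ, dₖ₊₁ = (n − mₖ₊₁²)/dₖ, aₖ₊₁ = ⌊(a₀+mₖ₊₁)/dₖ₊₁⌋:
  k=1: m=32, d=59, a=1
  k=2: m=27, d=6, a=9
  k=3: m=27, d=59, a=1
  k=4: m=32, d=1, a=64
d=1 and a=2a₀=64 at k=4, so the next step gives (m, d) = (32, 59) again — its k=1 value — and the period has length 4.

[32; 1, 9, 1, 64]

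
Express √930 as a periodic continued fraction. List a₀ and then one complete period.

[30; 2, 60]

a₀ = ⌊√930⌋ = 30.
With m₀=0, d₀=1 and mₖ₊₁ = dₖaₖ − mₖ, dₖ₊₁ = (n − mₖ₊₁²)/dₖ, aₖ₊₁ = ⌊(a₀+mₖ₊₁)/dₖ₊₁⌋:
  k=1: m=30, d=30, a=2
  k=2: m=30, d=1, a=60
d=1 and a=2a₀=60 at k=2, so the next step gives (m, d) = (30, 30) again — its k=1 value — and the period has length 2.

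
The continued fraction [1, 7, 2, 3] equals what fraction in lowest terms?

Using pₖ = aₖpₖ₋₁ + pₖ₋₂ and qₖ = aₖqₖ₋₁ + qₖ₋₂:
  k=0: a=1, p=1, q=1
  k=1: a=7, p=8, q=7
  k=2: a=2, p=17, q=15
  k=3: a=3, p=59, q=52

59/52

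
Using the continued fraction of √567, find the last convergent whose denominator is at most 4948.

96771/4064

√567 = [23; 1, 4, 3, 4, 1, 46, …] (period length 6).
Convergents:
  p_0/q_0 = 23/1
  p_1/q_1 = 24/1
  p_2/q_2 = 119/5
  p_3/q_3 = 381/16
  p_4/q_4 = 1643/69
  p_5/q_5 = 2024/85
  p_6/q_6 = 94747/3979
  p_7/q_7 = 96771/4064
  p_8/q_8 = 481831/20235
q_7 = 4064 ≤ 4948 < 20235 = q_8, so the answer is 96771/4064.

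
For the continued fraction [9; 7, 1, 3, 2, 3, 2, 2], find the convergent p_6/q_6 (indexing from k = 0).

Using pₖ = aₖpₖ₋₁ + pₖ₋₂, qₖ = aₖqₖ₋₁ + qₖ₋₂ (with p₋₁=1, p₋₂=0, q₋₁=0, q₋₂=1):
  k=0: a=9, p=9, q=1
  k=1: a=7, p=64, q=7
  k=2: a=1, p=73, q=8
  k=3: a=3, p=283, q=31
  k=4: a=2, p=639, q=70
  k=5: a=3, p=2200, q=241
  k=6: a=2, p=5039, q=552

5039/552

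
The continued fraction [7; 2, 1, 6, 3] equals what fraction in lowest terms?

Fold from the inside: start with 3/1.
  6 + 1/3 = 19/3
  1 + 3/19 = 22/19
  2 + 19/22 = 63/22
  7 + 22/63 = 463/63

463/63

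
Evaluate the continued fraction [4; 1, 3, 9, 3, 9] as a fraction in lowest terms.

Fold from the inside: start with 9/1.
  3 + 1/9 = 28/9
  9 + 9/28 = 261/28
  3 + 28/261 = 811/261
  1 + 261/811 = 1072/811
  4 + 811/1072 = 5099/1072

5099/1072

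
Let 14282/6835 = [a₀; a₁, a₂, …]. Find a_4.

16

14282 = 2·6835 + 612   →  a_0 = 2
6835 = 11·612 + 103   →  a_1 = 11
612 = 5·103 + 97   →  a_2 = 5
103 = 1·97 + 6   →  a_3 = 1
97 = 16·6 + 1   →  a_4 = 16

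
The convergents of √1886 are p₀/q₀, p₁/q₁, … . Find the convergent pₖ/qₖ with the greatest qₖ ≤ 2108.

39563/911

√1886 = [43; 2, 2, 1, 42, 1, 2, 2, 86, …] (period length 8).
Convergents:
  p_0/q_0 = 43/1
  p_1/q_1 = 87/2
  p_2/q_2 = 217/5
  p_3/q_3 = 304/7
  p_4/q_4 = 12985/299
  p_5/q_5 = 13289/306
  p_6/q_6 = 39563/911
  p_7/q_7 = 92415/2128
q_6 = 911 ≤ 2108 < 2128 = q_7, so the answer is 39563/911.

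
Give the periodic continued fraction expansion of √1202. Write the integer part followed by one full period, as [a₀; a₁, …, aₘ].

a₀ = ⌊√1202⌋ = 34.
With m₀=0, d₀=1 and mₖ₊₁ = dₖaₖ − mₖ, dₖ₊₁ = (n − mₖ₊₁²)/dₖ, aₖ₊₁ = ⌊(a₀+mₖ₊₁)/dₖ₊₁⌋:
  k=1: m=34, d=46, a=1
  k=2: m=12, d=23, a=2
  k=3: m=34, d=2, a=34
  k=4: m=34, d=23, a=2
  k=5: m=12, d=46, a=1
  k=6: m=34, d=1, a=68
d=1 and a=2a₀=68 at k=6, so the next step gives (m, d) = (34, 46) again — its k=1 value — and the period has length 6.

[34; 1, 2, 34, 2, 1, 68]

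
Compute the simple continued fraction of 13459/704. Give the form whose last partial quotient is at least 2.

13459 = 19*704 + 83
704 = 8*83 + 40
83 = 2*40 + 3
40 = 13*3 + 1
3 = 3*1 + 0  (stop)
So 13459/704 = [19; 8, 2, 13, 3].

[19; 8, 2, 13, 3]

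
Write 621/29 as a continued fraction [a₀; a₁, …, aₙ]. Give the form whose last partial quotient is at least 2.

621 = 21*29 + 12
29 = 2*12 + 5
12 = 2*5 + 2
5 = 2*2 + 1
2 = 2*1 + 0  (stop)
So 621/29 = [21; 2, 2, 2, 2].

[21; 2, 2, 2, 2]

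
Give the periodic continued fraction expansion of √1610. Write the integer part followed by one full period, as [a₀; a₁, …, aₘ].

[40; 8, 80]

a₀ = ⌊√1610⌋ = 40.
With m₀=0, d₀=1 and mₖ₊₁ = dₖaₖ − mₖ, dₖ₊₁ = (n − mₖ₊₁²)/dₖ, aₖ₊₁ = ⌊(a₀+mₖ₊₁)/dₖ₊₁⌋:
  k=1: m=40, d=10, a=8
  k=2: m=40, d=1, a=80
d=1 and a=2a₀=80 at k=2, so the next step gives (m, d) = (40, 10) again — its k=1 value — and the period has length 2.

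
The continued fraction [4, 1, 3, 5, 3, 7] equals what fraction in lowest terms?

Using pₖ = aₖpₖ₋₁ + pₖ₋₂ and qₖ = aₖqₖ₋₁ + qₖ₋₂:
  k=0: a=4, p=4, q=1
  k=1: a=1, p=5, q=1
  k=2: a=3, p=19, q=4
  k=3: a=5, p=100, q=21
  k=4: a=3, p=319, q=67
  k=5: a=7, p=2333, q=490

2333/490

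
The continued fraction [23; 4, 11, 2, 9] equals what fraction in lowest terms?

20711/891

Using pₖ = aₖpₖ₋₁ + pₖ₋₂ and qₖ = aₖqₖ₋₁ + qₖ₋₂:
  k=0: a=23, p=23, q=1
  k=1: a=4, p=93, q=4
  k=2: a=11, p=1046, q=45
  k=3: a=2, p=2185, q=94
  k=4: a=9, p=20711, q=891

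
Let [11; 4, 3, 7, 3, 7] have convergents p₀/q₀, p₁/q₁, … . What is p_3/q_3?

Using pₖ = aₖpₖ₋₁ + pₖ₋₂, qₖ = aₖqₖ₋₁ + qₖ₋₂ (with p₋₁=1, p₋₂=0, q₋₁=0, q₋₂=1):
  k=0: a=11, p=11, q=1
  k=1: a=4, p=45, q=4
  k=2: a=3, p=146, q=13
  k=3: a=7, p=1067, q=95

1067/95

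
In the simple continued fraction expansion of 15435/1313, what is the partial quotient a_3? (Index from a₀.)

15435 = 11·1313 + 992   →  a_0 = 11
1313 = 1·992 + 321   →  a_1 = 1
992 = 3·321 + 29   →  a_2 = 3
321 = 11·29 + 2   →  a_3 = 11

11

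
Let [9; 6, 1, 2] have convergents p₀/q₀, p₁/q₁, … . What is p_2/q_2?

64/7

Using pₖ = aₖpₖ₋₁ + pₖ₋₂, qₖ = aₖqₖ₋₁ + qₖ₋₂ (with p₋₁=1, p₋₂=0, q₋₁=0, q₋₂=1):
  k=0: a=9, p=9, q=1
  k=1: a=6, p=55, q=6
  k=2: a=1, p=64, q=7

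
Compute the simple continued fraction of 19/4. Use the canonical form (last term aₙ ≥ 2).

[4; 1, 3]

19 = 4*4 + 3
4 = 1*3 + 1
3 = 3*1 + 0  (stop)
So 19/4 = [4; 1, 3].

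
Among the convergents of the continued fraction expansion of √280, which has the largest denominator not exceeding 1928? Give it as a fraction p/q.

25150/1503

√280 = [16; 1, 2, 1, 2, 1, 32, …] (period length 6).
Convergents:
  p_0/q_0 = 16/1
  p_1/q_1 = 17/1
  p_2/q_2 = 50/3
  p_3/q_3 = 67/4
  p_4/q_4 = 184/11
  p_5/q_5 = 251/15
  p_6/q_6 = 8216/491
  p_7/q_7 = 8467/506
  p_8/q_8 = 25150/1503
  p_9/q_9 = 33617/2009
q_8 = 1503 ≤ 1928 < 2009 = q_9, so the answer is 25150/1503.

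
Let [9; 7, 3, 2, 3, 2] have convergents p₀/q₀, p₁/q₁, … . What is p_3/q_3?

466/51

Using pₖ = aₖpₖ₋₁ + pₖ₋₂, qₖ = aₖqₖ₋₁ + qₖ₋₂ (with p₋₁=1, p₋₂=0, q₋₁=0, q₋₂=1):
  k=0: a=9, p=9, q=1
  k=1: a=7, p=64, q=7
  k=2: a=3, p=201, q=22
  k=3: a=2, p=466, q=51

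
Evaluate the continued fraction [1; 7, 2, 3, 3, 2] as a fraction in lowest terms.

447/394

Using pₖ = aₖpₖ₋₁ + pₖ₋₂ and qₖ = aₖqₖ₋₁ + qₖ₋₂:
  k=0: a=1, p=1, q=1
  k=1: a=7, p=8, q=7
  k=2: a=2, p=17, q=15
  k=3: a=3, p=59, q=52
  k=4: a=3, p=194, q=171
  k=5: a=2, p=447, q=394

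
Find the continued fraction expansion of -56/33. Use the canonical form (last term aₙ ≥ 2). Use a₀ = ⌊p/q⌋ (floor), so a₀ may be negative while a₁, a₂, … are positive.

[-2; 3, 3, 3]

-56 = -2*33 + 10
33 = 3*10 + 3
10 = 3*3 + 1
3 = 3*1 + 0  (stop)
So -56/33 = [-2; 3, 3, 3].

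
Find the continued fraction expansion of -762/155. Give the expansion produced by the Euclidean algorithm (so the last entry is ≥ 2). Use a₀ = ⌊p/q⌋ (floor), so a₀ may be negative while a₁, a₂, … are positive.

-762 = -5·155 + 13
155 = 11·13 + 12
13 = 1·12 + 1
12 = 12·1 + 0  (stop)
So -762/155 = [-5; 11, 1, 12].

[-5; 11, 1, 12]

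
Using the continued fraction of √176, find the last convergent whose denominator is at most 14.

53/4

√176 = [13; 3, 1, 3, 26, …] (period length 4).
Convergents:
  p_0/q_0 = 13/1
  p_1/q_1 = 40/3
  p_2/q_2 = 53/4
  p_3/q_3 = 199/15
q_2 = 4 ≤ 14 < 15 = q_3, so the answer is 53/4.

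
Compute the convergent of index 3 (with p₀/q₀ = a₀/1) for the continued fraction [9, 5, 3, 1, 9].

Using pₖ = aₖpₖ₋₁ + pₖ₋₂, qₖ = aₖqₖ₋₁ + qₖ₋₂ (with p₋₁=1, p₋₂=0, q₋₁=0, q₋₂=1):
  k=0: a=9, p=9, q=1
  k=1: a=5, p=46, q=5
  k=2: a=3, p=147, q=16
  k=3: a=1, p=193, q=21

193/21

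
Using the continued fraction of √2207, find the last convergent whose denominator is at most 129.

2208/47

√2207 = [46; 1, 45, 1, 92, …] (period length 4).
Convergents:
  p_0/q_0 = 46/1
  p_1/q_1 = 47/1
  p_2/q_2 = 2161/46
  p_3/q_3 = 2208/47
  p_4/q_4 = 205297/4370
q_3 = 47 ≤ 129 < 4370 = q_4, so the answer is 2208/47.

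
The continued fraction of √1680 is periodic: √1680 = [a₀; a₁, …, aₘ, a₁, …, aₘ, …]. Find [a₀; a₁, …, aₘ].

[40; 1, 80]

a₀ = ⌊√1680⌋ = 40.
With m₀=0, d₀=1 and mₖ₊₁ = dₖaₖ − mₖ, dₖ₊₁ = (n − mₖ₊₁²)/dₖ, aₖ₊₁ = ⌊(a₀+mₖ₊₁)/dₖ₊₁⌋:
  k=1: m=40, d=80, a=1
  k=2: m=40, d=1, a=80
d=1 and a=2a₀=80 at k=2, so the next step gives (m, d) = (40, 80) again — its k=1 value — and the period has length 2.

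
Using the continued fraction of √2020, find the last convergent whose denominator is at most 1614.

√2020 = [44; 1, 16, 1, 88, …] (period length 4).
Convergents:
  p_0/q_0 = 44/1
  p_1/q_1 = 45/1
  p_2/q_2 = 764/17
  p_3/q_3 = 809/18
  p_4/q_4 = 71956/1601
  p_5/q_5 = 72765/1619
q_4 = 1601 ≤ 1614 < 1619 = q_5, so the answer is 71956/1601.

71956/1601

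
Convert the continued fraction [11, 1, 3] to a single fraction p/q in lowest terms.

Fold from the inside: start with 3/1.
  1 + 1/3 = 4/3
  11 + 3/4 = 47/4

47/4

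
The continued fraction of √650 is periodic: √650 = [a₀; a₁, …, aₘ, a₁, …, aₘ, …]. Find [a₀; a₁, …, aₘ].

a₀ = ⌊√650⌋ = 25.

[25; 2, 50]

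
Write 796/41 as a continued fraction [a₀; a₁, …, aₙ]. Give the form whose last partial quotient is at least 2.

796 = 19·41 + 17
41 = 2·17 + 7
17 = 2·7 + 3
7 = 2·3 + 1
3 = 3·1 + 0  (stop)
So 796/41 = [19; 2, 2, 2, 3].

[19; 2, 2, 2, 3]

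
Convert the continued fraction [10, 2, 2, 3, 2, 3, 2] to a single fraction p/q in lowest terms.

Fold from the inside: start with 2/1.
  3 + 1/2 = 7/2
  2 + 2/7 = 16/7
  3 + 7/16 = 55/16
  2 + 16/55 = 126/55
  2 + 55/126 = 307/126
  10 + 126/307 = 3196/307

3196/307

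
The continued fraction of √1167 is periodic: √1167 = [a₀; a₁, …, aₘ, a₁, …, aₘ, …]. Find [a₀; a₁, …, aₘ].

[34; 6, 5, 11, 5, 6, 68]

a₀ = ⌊√1167⌋ = 34.
With m₀=0, d₀=1 and mₖ₊₁ = dₖaₖ − mₖ, dₖ₊₁ = (n − mₖ₊₁²)/dₖ, aₖ₊₁ = ⌊(a₀+mₖ₊₁)/dₖ₊₁⌋:
  k=1: m=34, d=11, a=6
  k=2: m=32, d=13, a=5
  k=3: m=33, d=6, a=11
  k=4: m=33, d=13, a=5
  k=5: m=32, d=11, a=6
  k=6: m=34, d=1, a=68
d=1 and a=2a₀=68 at k=6, so the next step gives (m, d) = (34, 11) again — its k=1 value — and the period has length 6.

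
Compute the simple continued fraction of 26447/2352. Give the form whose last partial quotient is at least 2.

26447 = 11*2352 + 575
2352 = 4*575 + 52
575 = 11*52 + 3
52 = 17*3 + 1
3 = 3*1 + 0  (stop)
So 26447/2352 = [11; 4, 11, 17, 3].

[11; 4, 11, 17, 3]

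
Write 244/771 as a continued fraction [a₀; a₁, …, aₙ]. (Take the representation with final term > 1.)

244 = 0×771 + 244
771 = 3×244 + 39
244 = 6×39 + 10
39 = 3×10 + 9
10 = 1×9 + 1
9 = 9×1 + 0  (stop)
So 244/771 = [0; 3, 6, 3, 1, 9].

[0; 3, 6, 3, 1, 9]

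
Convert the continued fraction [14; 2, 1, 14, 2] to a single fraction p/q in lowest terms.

Fold from the inside: start with 2/1.
  14 + 1/2 = 29/2
  1 + 2/29 = 31/29
  2 + 29/31 = 91/31
  14 + 31/91 = 1305/91

1305/91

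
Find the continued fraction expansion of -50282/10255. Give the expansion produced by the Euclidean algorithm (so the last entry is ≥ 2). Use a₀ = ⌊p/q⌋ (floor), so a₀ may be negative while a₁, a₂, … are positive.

[-5; 10, 3, 18, 18]

-50282 = -5*10255 + 993
10255 = 10*993 + 325
993 = 3*325 + 18
325 = 18*18 + 1
18 = 18*1 + 0  (stop)
So -50282/10255 = [-5; 10, 3, 18, 18].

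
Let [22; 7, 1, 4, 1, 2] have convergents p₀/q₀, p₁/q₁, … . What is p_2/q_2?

Using pₖ = aₖpₖ₋₁ + pₖ₋₂, qₖ = aₖqₖ₋₁ + qₖ₋₂ (with p₋₁=1, p₋₂=0, q₋₁=0, q₋₂=1):
  k=0: a=22, p=22, q=1
  k=1: a=7, p=155, q=7
  k=2: a=1, p=177, q=8

177/8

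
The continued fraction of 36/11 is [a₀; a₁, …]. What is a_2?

36 = 3·11 + 3   →  a_0 = 3
11 = 3·3 + 2   →  a_1 = 3
3 = 1·2 + 1   →  a_2 = 1

1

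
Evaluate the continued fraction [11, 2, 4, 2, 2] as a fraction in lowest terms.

Using pₖ = aₖpₖ₋₁ + pₖ₋₂ and qₖ = aₖqₖ₋₁ + qₖ₋₂:
  k=0: a=11, p=11, q=1
  k=1: a=2, p=23, q=2
  k=2: a=4, p=103, q=9
  k=3: a=2, p=229, q=20
  k=4: a=2, p=561, q=49

561/49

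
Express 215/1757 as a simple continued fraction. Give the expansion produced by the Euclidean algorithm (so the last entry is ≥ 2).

215 = 0×1757 + 215
1757 = 8×215 + 37
215 = 5×37 + 30
37 = 1×30 + 7
30 = 4×7 + 2
7 = 3×2 + 1
2 = 2×1 + 0  (stop)
So 215/1757 = [0; 8, 5, 1, 4, 3, 2].

[0; 8, 5, 1, 4, 3, 2]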